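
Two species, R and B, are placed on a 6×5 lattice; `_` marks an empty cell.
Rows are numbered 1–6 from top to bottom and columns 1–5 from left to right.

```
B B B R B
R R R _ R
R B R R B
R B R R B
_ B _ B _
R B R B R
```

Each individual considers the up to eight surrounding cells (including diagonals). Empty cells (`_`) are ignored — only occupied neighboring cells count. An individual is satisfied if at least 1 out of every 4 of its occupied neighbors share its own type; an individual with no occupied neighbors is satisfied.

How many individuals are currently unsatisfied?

(1,1)B 1/3 ok
(1,2)B 2/5 ok
(1,3)B 1/4 ok
(1,4)R 2/4 ok
(1,5)B 0/2 unhappy
(2,1)R 2/5 ok
(2,2)R 4/8 ok
(2,3)R 4/7 ok
(2,5)R 2/4 ok
(3,1)R 3/5 ok
(3,2)B 1/8 unhappy
(3,3)R 5/7 ok
(3,4)R 5/7 ok
(3,5)B 1/4 ok
(4,1)R 1/4 ok
(4,2)B 2/6 ok
(4,3)R 3/7 ok
(4,4)R 3/6 ok
(4,5)B 2/4 ok
(5,2)B 2/6 ok
(5,4)B 2/6 ok
(6,1)R 0/2 unhappy
(6,2)B 1/3 ok
(6,3)R 0/4 unhappy
(6,4)B 1/3 ok
(6,5)R 0/2 unhappy
Unsatisfied: (1,5), (3,2), (6,1), (6,3), (6,5) — 5 in total.

5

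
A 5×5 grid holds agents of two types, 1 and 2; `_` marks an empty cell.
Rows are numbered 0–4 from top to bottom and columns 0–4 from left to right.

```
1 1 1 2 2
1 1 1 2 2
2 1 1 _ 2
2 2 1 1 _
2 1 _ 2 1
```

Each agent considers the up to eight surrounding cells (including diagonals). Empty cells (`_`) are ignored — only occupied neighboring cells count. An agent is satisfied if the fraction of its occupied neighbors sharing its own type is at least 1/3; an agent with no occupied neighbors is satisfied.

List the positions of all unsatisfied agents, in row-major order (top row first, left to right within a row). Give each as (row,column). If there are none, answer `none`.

(4,1), (4,3)

(0,0)1 3/3 satisfied
(0,1)1 5/5 satisfied
(0,2)1 3/5 satisfied
(0,3)2 3/5 satisfied
(0,4)2 3/3 satisfied
(1,0)1 4/5 satisfied
(1,1)1 7/8 satisfied
(1,2)1 5/7 satisfied
(1,3)2 4/7 satisfied
(1,4)2 4/4 satisfied
(2,0)2 2/5 satisfied
(2,1)1 5/8 satisfied
(2,2)1 5/7 satisfied
(2,4)2 2/3 satisfied
(3,0)2 3/5 satisfied
(3,1)2 3/7 satisfied
(3,2)1 4/6 satisfied
(3,3)1 3/5 satisfied
(4,0)2 2/3 satisfied
(4,1)1 1/4 not
(4,3)2 0/3 not
(4,4)1 1/2 satisfied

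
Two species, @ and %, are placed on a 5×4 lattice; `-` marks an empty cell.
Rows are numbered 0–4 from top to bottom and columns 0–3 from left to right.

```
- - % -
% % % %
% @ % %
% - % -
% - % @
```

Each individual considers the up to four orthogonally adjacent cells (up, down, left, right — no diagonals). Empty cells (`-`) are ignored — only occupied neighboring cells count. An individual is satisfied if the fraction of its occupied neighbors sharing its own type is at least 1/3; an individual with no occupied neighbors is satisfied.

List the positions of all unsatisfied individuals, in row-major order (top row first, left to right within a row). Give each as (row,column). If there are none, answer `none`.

(0,2)% 1/1 ok
(1,0)% 2/2 ok
(1,1)% 2/3 ok
(1,2)% 4/4 ok
(1,3)% 2/2 ok
(2,0)% 2/3 ok
(2,1)@ 0/3 unhappy
(2,2)% 3/4 ok
(2,3)% 2/2 ok
(3,0)% 2/2 ok
(3,2)% 2/2 ok
(4,0)% 1/1 ok
(4,2)% 1/2 ok
(4,3)@ 0/1 unhappy

(2,1), (4,3)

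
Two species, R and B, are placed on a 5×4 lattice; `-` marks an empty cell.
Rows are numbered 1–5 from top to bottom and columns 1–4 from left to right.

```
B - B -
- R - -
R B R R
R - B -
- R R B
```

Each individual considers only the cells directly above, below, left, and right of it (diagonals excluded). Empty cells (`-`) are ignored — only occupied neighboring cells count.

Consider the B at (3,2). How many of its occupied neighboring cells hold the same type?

0

Occupied neighbors of (3,2): (2,2)=R, (3,1)=R, (3,3)=R.
Same type (B): 0 of 3.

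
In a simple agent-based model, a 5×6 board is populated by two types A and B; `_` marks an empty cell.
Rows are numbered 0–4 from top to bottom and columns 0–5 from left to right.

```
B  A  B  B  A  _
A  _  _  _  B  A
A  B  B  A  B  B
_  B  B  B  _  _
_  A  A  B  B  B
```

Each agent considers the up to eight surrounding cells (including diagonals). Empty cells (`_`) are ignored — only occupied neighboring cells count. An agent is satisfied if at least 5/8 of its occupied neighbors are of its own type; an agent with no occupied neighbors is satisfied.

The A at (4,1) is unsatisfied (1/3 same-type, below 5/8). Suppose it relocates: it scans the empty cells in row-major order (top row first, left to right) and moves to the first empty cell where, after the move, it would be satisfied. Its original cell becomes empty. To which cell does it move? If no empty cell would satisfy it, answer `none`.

(0,5)

Vacating (4,1). Empty cells in order:
  (0,5): 2/3 same-type → satisfied — stop here.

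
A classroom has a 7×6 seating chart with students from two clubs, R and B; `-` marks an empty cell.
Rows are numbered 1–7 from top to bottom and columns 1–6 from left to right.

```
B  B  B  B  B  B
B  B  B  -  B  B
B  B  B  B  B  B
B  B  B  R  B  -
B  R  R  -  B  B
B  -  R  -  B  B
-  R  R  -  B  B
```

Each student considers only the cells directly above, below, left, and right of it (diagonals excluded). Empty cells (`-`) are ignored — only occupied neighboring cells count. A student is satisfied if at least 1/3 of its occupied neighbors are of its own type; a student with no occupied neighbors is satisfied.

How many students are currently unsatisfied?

1

(1,1)B 2/2 ✓
(1,2)B 3/3 ✓
(1,3)B 3/3 ✓
(1,4)B 2/2 ✓
(1,5)B 3/3 ✓
(1,6)B 2/2 ✓
(2,1)B 3/3 ✓
(2,2)B 4/4 ✓
(2,3)B 3/3 ✓
(2,5)B 3/3 ✓
(2,6)B 3/3 ✓
(3,1)B 3/3 ✓
(3,2)B 4/4 ✓
(3,3)B 4/4 ✓
(3,4)B 2/3 ✓
(3,5)B 4/4 ✓
(3,6)B 2/2 ✓
(4,1)B 3/3 ✓
(4,2)B 3/4 ✓
(4,3)B 2/4 ✓
(4,4)R 0/3 ✗
(4,5)B 2/3 ✓
(5,1)B 2/3 ✓
(5,2)R 1/3 ✓
(5,3)R 2/3 ✓
(5,5)B 3/3 ✓
(5,6)B 2/2 ✓
(6,1)B 1/1 ✓
(6,3)R 2/2 ✓
(6,5)B 3/3 ✓
(6,6)B 3/3 ✓
(7,2)R 1/1 ✓
(7,3)R 2/2 ✓
(7,5)B 2/2 ✓
(7,6)B 2/2 ✓
Unsatisfied: (4,4) — 1 in total.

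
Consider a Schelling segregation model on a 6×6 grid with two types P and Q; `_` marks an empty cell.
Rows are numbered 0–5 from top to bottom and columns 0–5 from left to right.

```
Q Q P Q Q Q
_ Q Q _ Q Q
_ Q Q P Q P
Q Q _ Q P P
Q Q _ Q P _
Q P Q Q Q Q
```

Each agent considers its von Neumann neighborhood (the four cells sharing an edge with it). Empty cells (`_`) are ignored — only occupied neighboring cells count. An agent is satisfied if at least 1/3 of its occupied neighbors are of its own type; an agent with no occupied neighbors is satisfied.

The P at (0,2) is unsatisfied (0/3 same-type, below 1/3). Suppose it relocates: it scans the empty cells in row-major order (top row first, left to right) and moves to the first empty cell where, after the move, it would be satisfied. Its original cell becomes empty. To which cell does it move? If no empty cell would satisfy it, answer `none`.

Vacating (0,2). Empty cells in order:
  (1,0): 0/2 same-type → still unsatisfied.
  (1,3): 1/4 same-type → still unsatisfied.
  (2,0): 0/2 same-type → still unsatisfied.
  (3,2): 0/3 same-type → still unsatisfied.
  (4,2): 0/3 same-type → still unsatisfied.
  (4,5): 2/3 same-type → satisfied — stop here.

(4,5)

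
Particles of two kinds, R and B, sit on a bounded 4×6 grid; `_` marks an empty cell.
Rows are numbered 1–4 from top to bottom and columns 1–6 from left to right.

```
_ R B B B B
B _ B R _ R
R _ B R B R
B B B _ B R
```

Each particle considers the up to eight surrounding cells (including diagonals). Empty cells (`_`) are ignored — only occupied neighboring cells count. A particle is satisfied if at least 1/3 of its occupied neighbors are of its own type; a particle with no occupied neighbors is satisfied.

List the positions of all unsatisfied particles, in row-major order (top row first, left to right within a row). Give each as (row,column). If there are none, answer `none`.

(1,2), (2,1), (2,4), (2,6), (3,1), (3,4), (3,5), (4,5)

Row 1: (1,2)R 0/3 ✗ · (1,3)B 2/4 ✓ · (1,4)B 3/4 ✓ · (1,5)B 2/4 ✓ · (1,6)B 1/2 ✓
Row 2: (2,1)B 0/2 ✗ · (2,3)B 3/6 ✓ · (2,4)R 1/7 ✗ · (2,6)R 1/4 ✗
Row 3: (3,1)R 0/3 ✗ · (3,3)B 3/5 ✓ · (3,4)R 1/6 ✗ · (3,5)B 1/6 ✗ · (3,6)R 2/4 ✓
Row 4: (4,1)B 1/2 ✓ · (4,2)B 3/4 ✓ · (4,3)B 2/3 ✓ · (4,5)B 1/4 ✗ · (4,6)R 1/3 ✓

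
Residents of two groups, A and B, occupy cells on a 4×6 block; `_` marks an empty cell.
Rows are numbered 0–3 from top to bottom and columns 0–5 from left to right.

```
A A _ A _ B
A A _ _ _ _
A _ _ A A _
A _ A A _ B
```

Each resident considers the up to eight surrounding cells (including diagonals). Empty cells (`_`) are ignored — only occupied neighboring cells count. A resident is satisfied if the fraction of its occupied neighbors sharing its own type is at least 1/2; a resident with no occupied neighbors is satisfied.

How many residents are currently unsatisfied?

1

(0,0)A 3/3 ✓
(0,1)A 3/3 ✓
(0,3)A 0/0 ✓
(0,5)B 0/0 ✓
(1,0)A 4/4 ✓
(1,1)A 4/4 ✓
(2,0)A 3/3 ✓
(2,3)A 3/3 ✓
(2,4)A 2/3 ✓
(3,0)A 1/1 ✓
(3,2)A 2/2 ✓
(3,3)A 3/3 ✓
(3,5)B 0/1 ✗
Unsatisfied: (3,5) — 1 in total.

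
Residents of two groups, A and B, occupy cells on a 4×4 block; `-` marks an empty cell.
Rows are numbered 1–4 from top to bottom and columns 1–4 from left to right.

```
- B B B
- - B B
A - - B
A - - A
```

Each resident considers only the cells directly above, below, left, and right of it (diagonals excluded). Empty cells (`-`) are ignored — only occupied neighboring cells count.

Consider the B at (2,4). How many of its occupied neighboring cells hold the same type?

3

Occupied neighbors of (2,4): (1,4)=B, (3,4)=B, (2,3)=B.
Same type (B): 3 of 3.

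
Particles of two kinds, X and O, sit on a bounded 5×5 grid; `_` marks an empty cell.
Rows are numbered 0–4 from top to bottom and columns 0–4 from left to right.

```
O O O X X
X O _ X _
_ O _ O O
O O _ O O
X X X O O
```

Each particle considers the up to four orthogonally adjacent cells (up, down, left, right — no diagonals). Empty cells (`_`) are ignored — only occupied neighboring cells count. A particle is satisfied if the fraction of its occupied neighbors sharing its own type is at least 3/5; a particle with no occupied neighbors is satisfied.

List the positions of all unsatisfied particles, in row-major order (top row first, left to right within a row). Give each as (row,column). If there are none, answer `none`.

(0,0), (0,2), (1,0), (1,3), (3,0), (4,0), (4,2)

Row 0: (0,0)O 1/2 not · (0,1)O 3/3 satisfied · (0,2)O 1/2 not · (0,3)X 2/3 satisfied · (0,4)X 1/1 satisfied
Row 1: (1,0)X 0/2 not · (1,1)O 2/3 satisfied · (1,3)X 1/2 not
Row 2: (2,1)O 2/2 satisfied · (2,3)O 2/3 satisfied · (2,4)O 2/2 satisfied
Row 3: (3,0)O 1/2 not · (3,1)O 2/3 satisfied · (3,3)O 3/3 satisfied · (3,4)O 3/3 satisfied
Row 4: (4,0)X 1/2 not · (4,1)X 2/3 satisfied · (4,2)X 1/2 not · (4,3)O 2/3 satisfied · (4,4)O 2/2 satisfied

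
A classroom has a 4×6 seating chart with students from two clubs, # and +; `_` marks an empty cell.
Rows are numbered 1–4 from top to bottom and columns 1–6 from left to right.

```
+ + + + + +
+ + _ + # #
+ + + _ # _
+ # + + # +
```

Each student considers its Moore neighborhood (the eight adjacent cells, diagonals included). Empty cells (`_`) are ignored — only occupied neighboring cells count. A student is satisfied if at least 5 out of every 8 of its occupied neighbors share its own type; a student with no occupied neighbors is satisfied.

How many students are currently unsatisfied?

Row 1: (1,1)+ 3/3 ok · (1,2)+ 4/4 ok · (1,3)+ 4/4 ok · (1,4)+ 3/4 ok · (1,5)+ 3/5 unhappy · (1,6)+ 1/3 unhappy
Row 2: (2,1)+ 5/5 ok · (2,2)+ 7/7 ok · (2,4)+ 4/6 ok · (2,5)# 2/6 unhappy · (2,6)# 2/4 unhappy
Row 3: (3,1)+ 4/5 ok · (3,2)+ 6/7 ok · (3,3)+ 5/6 ok · (3,5)# 3/6 unhappy
Row 4: (4,1)+ 2/3 ok · (4,2)# 0/5 unhappy · (4,3)+ 3/4 ok · (4,4)+ 2/4 unhappy · (4,5)# 1/3 unhappy · (4,6)+ 0/2 unhappy
Unsatisfied: (1,5), (1,6), (2,5), (2,6), (3,5), (4,2), (4,4), (4,5), (4,6) — 9 in total.

9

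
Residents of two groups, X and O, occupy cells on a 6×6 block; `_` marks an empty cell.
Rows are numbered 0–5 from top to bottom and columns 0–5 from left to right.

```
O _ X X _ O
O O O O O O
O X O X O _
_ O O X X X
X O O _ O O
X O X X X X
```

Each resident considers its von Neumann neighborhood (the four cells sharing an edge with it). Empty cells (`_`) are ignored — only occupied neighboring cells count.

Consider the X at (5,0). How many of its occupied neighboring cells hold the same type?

Occupied neighbors of (5,0): (4,0)=X, (5,1)=O.
Same type (X): 1 of 2.

1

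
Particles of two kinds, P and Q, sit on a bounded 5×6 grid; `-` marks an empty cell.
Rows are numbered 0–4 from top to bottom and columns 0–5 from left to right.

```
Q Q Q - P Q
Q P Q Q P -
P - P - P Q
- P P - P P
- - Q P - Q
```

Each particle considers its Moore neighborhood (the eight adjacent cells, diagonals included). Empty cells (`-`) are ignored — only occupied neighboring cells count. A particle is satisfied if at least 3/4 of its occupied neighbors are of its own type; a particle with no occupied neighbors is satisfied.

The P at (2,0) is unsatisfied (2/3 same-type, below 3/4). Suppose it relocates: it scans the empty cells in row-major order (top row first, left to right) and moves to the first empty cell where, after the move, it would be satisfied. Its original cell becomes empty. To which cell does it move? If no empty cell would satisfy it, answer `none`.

(3,0)

Vacating (2,0). Empty cells in order:
  (0,3): 2/5 same-type → still unsatisfied.
  (1,5): 3/5 same-type → still unsatisfied.
  (2,1): 4/6 same-type → still unsatisfied.
  (2,3): 5/7 same-type → still unsatisfied.
  (3,0): 1/1 same-type → satisfied — stop here.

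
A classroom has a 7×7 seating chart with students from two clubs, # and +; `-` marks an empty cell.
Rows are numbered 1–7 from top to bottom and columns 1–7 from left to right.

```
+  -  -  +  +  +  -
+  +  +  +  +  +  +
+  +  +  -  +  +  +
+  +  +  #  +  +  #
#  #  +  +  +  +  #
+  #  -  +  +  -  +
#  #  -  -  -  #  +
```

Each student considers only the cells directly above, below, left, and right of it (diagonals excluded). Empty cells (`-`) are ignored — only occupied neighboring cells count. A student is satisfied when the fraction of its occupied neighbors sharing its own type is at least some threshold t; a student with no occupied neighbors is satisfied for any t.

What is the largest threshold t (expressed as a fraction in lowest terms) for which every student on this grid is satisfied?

(1,1)+ 1/1
(1,4)+ 2/2
(1,5)+ 3/3
(1,6)+ 2/2
(2,1)+ 3/3
(2,2)+ 3/3
(2,3)+ 3/3
(2,4)+ 3/3
(2,5)+ 4/4
(2,6)+ 4/4
(2,7)+ 2/2
(3,1)+ 3/3
(3,2)+ 4/4
(3,3)+ 3/3
(3,5)+ 3/3
(3,6)+ 4/4
(3,7)+ 2/3
(4,1)+ 2/3
(4,2)+ 3/4
(4,3)+ 3/4
(4,4)# 0/3
(4,5)+ 3/4
(4,6)+ 3/4
(4,7)# 1/3
(5,1)# 1/3
(5,2)# 2/4
(5,3)+ 2/3
(5,4)+ 3/4
(5,5)+ 4/4
(5,6)+ 2/3
(5,7)# 1/3
(6,1)+ 0/3
(6,2)# 2/3
(6,4)+ 2/2
(6,5)+ 2/2
(6,7)+ 1/2
(7,1)# 1/2
(7,2)# 2/2
(7,6)# 0/1
(7,7)+ 1/2
The smallest same-type fraction is 0/3 at (4,4), which reduces to 0/1. Any threshold above that leaves this student unsatisfied.

0/1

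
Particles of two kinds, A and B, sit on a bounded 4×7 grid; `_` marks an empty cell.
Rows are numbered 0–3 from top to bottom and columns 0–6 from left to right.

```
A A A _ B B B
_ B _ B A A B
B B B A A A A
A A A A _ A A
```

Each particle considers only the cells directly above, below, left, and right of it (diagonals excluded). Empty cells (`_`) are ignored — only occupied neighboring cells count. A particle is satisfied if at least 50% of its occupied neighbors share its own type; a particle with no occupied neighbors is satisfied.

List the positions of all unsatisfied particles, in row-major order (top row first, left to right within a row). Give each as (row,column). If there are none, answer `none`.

(0,0)A 1/1 ✓
(0,1)A 2/3 ✓
(0,2)A 1/1 ✓
(0,4)B 1/2 ✓
(0,5)B 2/3 ✓
(0,6)B 2/2 ✓
(1,1)B 1/2 ✓
(1,3)B 0/2 ✗
(1,4)A 2/4 ✓
(1,5)A 2/4 ✓
(1,6)B 1/3 ✗
(2,0)B 1/2 ✓
(2,1)B 3/4 ✓
(2,2)B 1/3 ✗
(2,3)A 2/4 ✓
(2,4)A 3/3 ✓
(2,5)A 4/4 ✓
(2,6)A 2/3 ✓
(3,0)A 1/2 ✓
(3,1)A 2/3 ✓
(3,2)A 2/3 ✓
(3,3)A 2/2 ✓
(3,5)A 2/2 ✓
(3,6)A 2/2 ✓

(1,3), (1,6), (2,2)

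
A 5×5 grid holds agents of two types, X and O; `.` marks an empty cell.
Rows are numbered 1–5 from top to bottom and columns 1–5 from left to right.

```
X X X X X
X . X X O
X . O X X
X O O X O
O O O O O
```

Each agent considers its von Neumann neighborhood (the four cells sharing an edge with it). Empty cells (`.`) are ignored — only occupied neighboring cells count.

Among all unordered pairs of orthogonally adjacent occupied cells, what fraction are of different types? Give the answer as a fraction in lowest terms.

1/3

Scan each occupied cell's neighbors to the right and below so each pair is counted once.
From row 1: 1 unlike of 8 pairs (running 1/8).
From row 2: 3 unlike of 6 pairs (running 4/14).
From row 3: 2 unlike of 6 pairs (running 6/20).
From row 4: 5 unlike of 9 pairs (running 11/29).
From row 5: 0 unlike of 4 pairs (running 11/33).
Total adjacent occupied pairs: 33; unlike-type pairs: 11.
11/33 reduces to 1/3.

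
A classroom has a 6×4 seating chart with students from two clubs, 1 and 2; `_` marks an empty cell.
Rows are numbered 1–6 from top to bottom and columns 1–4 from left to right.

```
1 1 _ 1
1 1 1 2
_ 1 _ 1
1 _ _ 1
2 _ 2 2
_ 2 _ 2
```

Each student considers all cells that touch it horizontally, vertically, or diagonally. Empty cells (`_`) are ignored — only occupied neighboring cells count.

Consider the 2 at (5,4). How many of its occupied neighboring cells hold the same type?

Occupied neighbors of (5,4): (4,4)=1, (5,3)=2, (6,4)=2.
Same type (2): 2 of 3.

2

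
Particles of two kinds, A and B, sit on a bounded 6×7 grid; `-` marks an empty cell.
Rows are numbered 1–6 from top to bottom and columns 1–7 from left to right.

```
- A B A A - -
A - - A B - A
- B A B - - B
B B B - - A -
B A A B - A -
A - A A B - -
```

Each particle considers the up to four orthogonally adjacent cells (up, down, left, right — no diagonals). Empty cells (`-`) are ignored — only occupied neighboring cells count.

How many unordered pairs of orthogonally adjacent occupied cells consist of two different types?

16

Scan each occupied cell's neighbors to the right and below so each pair is counted once.
Row 1: A(1,2)–B(1,3)≠ B(1,3)–A(1,4)≠ A(1,4)–A(1,5)= A(1,4)–A(2,4)= A(1,5)–B(2,5)≠  → 3/5 unlike.
Row 2: A(2,4)–B(2,5)≠ A(2,4)–B(3,4)≠ A(2,7)–B(3,7)≠  → 3/3 unlike.
Row 3: B(3,2)–A(3,3)≠ B(3,2)–B(4,2)= A(3,3)–B(3,4)≠ A(3,3)–B(4,3)≠  → 3/4 unlike.
Row 4: B(4,1)–B(4,2)= B(4,1)–B(5,1)= B(4,2)–B(4,3)= B(4,2)–A(5,2)≠ B(4,3)–A(5,3)≠ A(4,6)–A(5,6)=  → 2/6 unlike.
Row 5: B(5,1)–A(5,2)≠ B(5,1)–A(6,1)≠ A(5,2)–A(5,3)= A(5,3)–B(5,4)≠ A(5,3)–A(6,3)= B(5,4)–A(6,4)≠  → 4/6 unlike.
Row 6: A(6,3)–A(6,4)= A(6,4)–B(6,5)≠  → 1/2 unlike.
Total adjacent occupied pairs: 26; unlike-type pairs: 16.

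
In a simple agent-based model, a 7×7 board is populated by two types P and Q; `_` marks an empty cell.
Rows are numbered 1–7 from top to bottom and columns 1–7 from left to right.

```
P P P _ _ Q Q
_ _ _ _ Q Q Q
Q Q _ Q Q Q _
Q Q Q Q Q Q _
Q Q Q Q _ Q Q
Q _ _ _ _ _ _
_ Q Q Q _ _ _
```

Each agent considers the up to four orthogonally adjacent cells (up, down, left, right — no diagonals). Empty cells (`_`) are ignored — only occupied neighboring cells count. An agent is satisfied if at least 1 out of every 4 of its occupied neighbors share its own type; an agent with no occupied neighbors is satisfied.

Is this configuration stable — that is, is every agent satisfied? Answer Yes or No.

Yes

(1,1)P 1/1 ✓
(1,2)P 2/2 ✓
(1,3)P 1/1 ✓
(1,6)Q 2/2 ✓
(1,7)Q 2/2 ✓
(2,5)Q 2/2 ✓
(2,6)Q 4/4 ✓
(2,7)Q 2/2 ✓
(3,1)Q 2/2 ✓
(3,2)Q 2/2 ✓
(3,4)Q 2/2 ✓
(3,5)Q 4/4 ✓
(3,6)Q 3/3 ✓
(4,1)Q 3/3 ✓
(4,2)Q 4/4 ✓
(4,3)Q 3/3 ✓
(4,4)Q 4/4 ✓
(4,5)Q 3/3 ✓
(4,6)Q 3/3 ✓
(5,1)Q 3/3 ✓
(5,2)Q 3/3 ✓
(5,3)Q 3/3 ✓
(5,4)Q 2/2 ✓
(5,6)Q 2/2 ✓
(5,7)Q 1/1 ✓
(6,1)Q 1/1 ✓
(7,2)Q 1/1 ✓
(7,3)Q 2/2 ✓
(7,4)Q 1/1 ✓
All meet the threshold, so the configuration is stable.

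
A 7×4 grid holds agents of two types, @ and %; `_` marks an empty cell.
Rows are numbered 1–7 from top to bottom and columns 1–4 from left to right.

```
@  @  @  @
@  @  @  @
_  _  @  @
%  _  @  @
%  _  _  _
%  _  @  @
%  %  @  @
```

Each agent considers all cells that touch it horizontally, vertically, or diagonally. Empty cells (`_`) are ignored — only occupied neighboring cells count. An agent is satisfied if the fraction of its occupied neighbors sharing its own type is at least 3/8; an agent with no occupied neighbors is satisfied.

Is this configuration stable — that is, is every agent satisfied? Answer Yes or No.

Row 1: (1,1)@ 3/3 ok · (1,2)@ 5/5 ok · (1,3)@ 5/5 ok · (1,4)@ 3/3 ok
Row 2: (2,1)@ 3/3 ok · (2,2)@ 6/6 ok · (2,3)@ 7/7 ok · (2,4)@ 5/5 ok
Row 3: (3,3)@ 6/6 ok · (3,4)@ 5/5 ok
Row 4: (4,1)% 1/1 ok · (4,3)@ 3/3 ok · (4,4)@ 3/3 ok
Row 5: (5,1)% 2/2 ok
Row 6: (6,1)% 3/3 ok · (6,3)@ 3/4 ok · (6,4)@ 3/3 ok
Row 7: (7,1)% 2/2 ok · (7,2)% 2/4 ok · (7,3)@ 3/4 ok · (7,4)@ 3/3 ok
All meet the threshold, so the configuration is stable.

Yes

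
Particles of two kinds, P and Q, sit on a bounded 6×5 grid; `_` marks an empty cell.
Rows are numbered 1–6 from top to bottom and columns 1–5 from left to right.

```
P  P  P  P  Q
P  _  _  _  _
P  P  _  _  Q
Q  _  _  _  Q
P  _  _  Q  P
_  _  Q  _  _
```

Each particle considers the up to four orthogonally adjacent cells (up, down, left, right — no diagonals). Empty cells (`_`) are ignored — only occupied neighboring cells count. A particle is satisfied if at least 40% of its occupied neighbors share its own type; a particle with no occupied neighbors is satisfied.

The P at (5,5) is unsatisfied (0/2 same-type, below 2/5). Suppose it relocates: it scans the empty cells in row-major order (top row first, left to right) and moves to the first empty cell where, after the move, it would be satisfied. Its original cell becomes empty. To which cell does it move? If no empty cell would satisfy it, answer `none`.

(2,2)

Vacating (5,5). Empty cells in order:
  (2,2): 3/3 same-type → satisfied — stop here.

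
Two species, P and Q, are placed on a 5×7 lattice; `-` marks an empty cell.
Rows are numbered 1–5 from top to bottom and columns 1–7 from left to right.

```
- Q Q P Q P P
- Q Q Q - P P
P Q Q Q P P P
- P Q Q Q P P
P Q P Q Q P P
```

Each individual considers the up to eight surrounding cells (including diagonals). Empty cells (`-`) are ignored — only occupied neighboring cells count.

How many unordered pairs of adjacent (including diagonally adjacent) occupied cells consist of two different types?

Scan each occupied cell's neighbors to the right and below (and the two forward diagonals) so each pair is counted once.
Row 1: Q(1,2)–Q(1,3)= Q(1,2)–Q(2,2)= Q(1,2)–Q(2,3)= Q(1,3)–P(1,4)≠ Q(1,3)–Q(2,3)= Q(1,3)–Q(2,4)= Q(1,3)–Q(2,2)= P(1,4)–Q(1,5)≠ P(1,4)–Q(2,4)≠ P(1,4)–Q(2,3)≠ Q(1,5)–P(1,6)≠ Q(1,5)–P(2,6)≠ Q(1,5)–Q(2,4)= P(1,6)–P(1,7)= P(1,6)–P(2,6)= P(1,6)–P(2,7)= P(1,7)–P(2,7)= P(1,7)–P(2,6)=  → 6/18 unlike.
Row 2: Q(2,2)–Q(2,3)= Q(2,2)–Q(3,2)= Q(2,2)–Q(3,3)= Q(2,2)–P(3,1)≠ Q(2,3)–Q(2,4)= Q(2,3)–Q(3,3)= Q(2,3)–Q(3,4)= Q(2,3)–Q(3,2)= Q(2,4)–Q(3,4)= Q(2,4)–P(3,5)≠ Q(2,4)–Q(3,3)= P(2,6)–P(2,7)= P(2,6)–P(3,6)= P(2,6)–P(3,7)= P(2,6)–P(3,5)= P(2,7)–P(3,7)= P(2,7)–P(3,6)=  → 2/17 unlike.
Row 3: P(3,1)–Q(3,2)≠ P(3,1)–P(4,2)= Q(3,2)–Q(3,3)= Q(3,2)–P(4,2)≠ Q(3,2)–Q(4,3)= Q(3,3)–Q(3,4)= Q(3,3)–Q(4,3)= Q(3,3)–Q(4,4)= Q(3,3)–P(4,2)≠ Q(3,4)–P(3,5)≠ Q(3,4)–Q(4,4)= Q(3,4)–Q(4,5)= Q(3,4)–Q(4,3)= P(3,5)–P(3,6)= P(3,5)–Q(4,5)≠ P(3,5)–P(4,6)= P(3,5)–Q(4,4)≠ P(3,6)–P(3,7)= P(3,6)–P(4,6)= P(3,6)–P(4,7)= P(3,6)–Q(4,5)≠ P(3,7)–P(4,7)= P(3,7)–P(4,6)=  → 7/23 unlike.
Row 4: P(4,2)–Q(4,3)≠ P(4,2)–Q(5,2)≠ P(4,2)–P(5,3)= P(4,2)–P(5,1)= Q(4,3)–Q(4,4)= Q(4,3)–P(5,3)≠ Q(4,3)–Q(5,4)= Q(4,3)–Q(5,2)= Q(4,4)–Q(4,5)= Q(4,4)–Q(5,4)= Q(4,4)–Q(5,5)= Q(4,4)–P(5,3)≠ Q(4,5)–P(4,6)≠ Q(4,5)–Q(5,5)= Q(4,5)–P(5,6)≠ Q(4,5)–Q(5,4)= P(4,6)–P(4,7)= P(4,6)–P(5,6)= P(4,6)–P(5,7)= P(4,6)–Q(5,5)≠ P(4,7)–P(5,7)= P(4,7)–P(5,6)=  → 7/22 unlike.
Row 5: P(5,1)–Q(5,2)≠ Q(5,2)–P(5,3)≠ P(5,3)–Q(5,4)≠ Q(5,4)–Q(5,5)= Q(5,5)–P(5,6)≠ P(5,6)–P(5,7)=  → 4/6 unlike.
Total adjacent occupied pairs: 86; unlike-type pairs: 26.

26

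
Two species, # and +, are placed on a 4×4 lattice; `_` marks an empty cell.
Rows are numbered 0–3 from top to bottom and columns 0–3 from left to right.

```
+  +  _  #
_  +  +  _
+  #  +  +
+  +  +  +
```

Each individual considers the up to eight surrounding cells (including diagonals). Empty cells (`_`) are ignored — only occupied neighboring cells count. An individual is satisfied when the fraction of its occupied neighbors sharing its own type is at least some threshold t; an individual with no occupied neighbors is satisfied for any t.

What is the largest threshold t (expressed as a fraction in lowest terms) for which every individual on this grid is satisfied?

0/1

(0,0)+ 2/2
(0,1)+ 3/3
(0,3)# 0/1
(1,1)+ 5/6
(1,2)+ 4/6
(2,0)+ 3/4
(2,1)# 0/7
(2,2)+ 6/7
(2,3)+ 4/4
(3,0)+ 2/3
(3,1)+ 4/5
(3,2)+ 4/5
(3,3)+ 3/3
The smallest same-type fraction is 0/1 at (0,3), which reduces to 0/1. Any threshold above that leaves this individual unsatisfied.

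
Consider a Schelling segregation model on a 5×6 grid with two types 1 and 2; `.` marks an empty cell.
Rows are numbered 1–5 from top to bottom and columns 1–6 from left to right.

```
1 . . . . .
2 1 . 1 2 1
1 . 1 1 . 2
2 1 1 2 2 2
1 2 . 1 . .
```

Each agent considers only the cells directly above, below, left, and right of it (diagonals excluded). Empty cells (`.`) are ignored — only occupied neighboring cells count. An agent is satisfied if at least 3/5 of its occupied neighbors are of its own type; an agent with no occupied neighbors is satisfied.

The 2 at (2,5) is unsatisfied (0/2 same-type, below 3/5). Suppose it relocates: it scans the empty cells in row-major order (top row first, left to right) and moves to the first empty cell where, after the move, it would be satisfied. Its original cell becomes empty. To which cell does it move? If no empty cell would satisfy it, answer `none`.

Vacating (2,5). Empty cells in order:
  (1,2): 0/2 same-type → still unsatisfied.
  (1,3): 0/0 same-type → satisfied — stop here.

(1,3)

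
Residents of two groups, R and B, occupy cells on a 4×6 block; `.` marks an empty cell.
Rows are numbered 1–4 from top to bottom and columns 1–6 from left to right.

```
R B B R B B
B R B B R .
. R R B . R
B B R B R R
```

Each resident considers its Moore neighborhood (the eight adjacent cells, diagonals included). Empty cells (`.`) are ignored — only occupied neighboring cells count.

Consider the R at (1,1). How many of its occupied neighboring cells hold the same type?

1

Occupied neighbors of (1,1): (1,2)=B, (2,1)=B, (2,2)=R.
Same type (R): 1 of 3.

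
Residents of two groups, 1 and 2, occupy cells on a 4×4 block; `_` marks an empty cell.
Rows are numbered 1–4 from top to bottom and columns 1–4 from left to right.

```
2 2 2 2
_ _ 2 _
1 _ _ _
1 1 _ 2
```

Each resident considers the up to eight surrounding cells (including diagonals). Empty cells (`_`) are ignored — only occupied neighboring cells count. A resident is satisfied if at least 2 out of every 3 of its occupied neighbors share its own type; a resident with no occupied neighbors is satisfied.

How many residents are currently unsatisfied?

(1,1)2 1/1 ✓
(1,2)2 3/3 ✓
(1,3)2 3/3 ✓
(1,4)2 2/2 ✓
(2,3)2 3/3 ✓
(3,1)1 2/2 ✓
(4,1)1 2/2 ✓
(4,2)1 2/2 ✓
(4,4)2 0/0 ✓
Every one meets the threshold.

0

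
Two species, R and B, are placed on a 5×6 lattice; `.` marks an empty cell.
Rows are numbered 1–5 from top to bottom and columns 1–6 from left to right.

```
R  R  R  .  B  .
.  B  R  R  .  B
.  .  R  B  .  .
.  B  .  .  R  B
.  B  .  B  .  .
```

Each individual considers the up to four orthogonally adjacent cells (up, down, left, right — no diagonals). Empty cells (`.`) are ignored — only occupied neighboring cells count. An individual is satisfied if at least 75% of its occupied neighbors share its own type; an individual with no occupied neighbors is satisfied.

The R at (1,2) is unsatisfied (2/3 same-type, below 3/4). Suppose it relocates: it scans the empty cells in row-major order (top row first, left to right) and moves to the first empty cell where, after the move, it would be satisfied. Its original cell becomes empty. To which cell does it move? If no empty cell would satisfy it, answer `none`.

Vacating (1,2). Empty cells in order:
  (1,4): 2/3 same-type → still unsatisfied.
  (1,6): 0/2 same-type → still unsatisfied.
  (2,1): 1/2 same-type → still unsatisfied.
  (2,5): 1/3 same-type → still unsatisfied.
  (3,1): 0/0 same-type → satisfied — stop here.

(3,1)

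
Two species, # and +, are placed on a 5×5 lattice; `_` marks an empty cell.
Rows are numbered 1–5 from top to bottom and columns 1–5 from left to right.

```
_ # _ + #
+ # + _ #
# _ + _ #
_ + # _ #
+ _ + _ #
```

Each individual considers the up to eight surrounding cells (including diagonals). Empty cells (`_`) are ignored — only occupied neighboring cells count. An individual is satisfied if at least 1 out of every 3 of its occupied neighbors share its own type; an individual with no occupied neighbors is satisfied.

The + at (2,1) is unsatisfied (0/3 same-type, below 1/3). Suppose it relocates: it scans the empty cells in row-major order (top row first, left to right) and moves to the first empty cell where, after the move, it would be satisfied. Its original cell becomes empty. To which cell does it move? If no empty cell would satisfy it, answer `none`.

Vacating (2,1). Empty cells in order:
  (1,1): 0/2 same-type → still unsatisfied.
  (1,3): 2/4 same-type → satisfied — stop here.

(1,3)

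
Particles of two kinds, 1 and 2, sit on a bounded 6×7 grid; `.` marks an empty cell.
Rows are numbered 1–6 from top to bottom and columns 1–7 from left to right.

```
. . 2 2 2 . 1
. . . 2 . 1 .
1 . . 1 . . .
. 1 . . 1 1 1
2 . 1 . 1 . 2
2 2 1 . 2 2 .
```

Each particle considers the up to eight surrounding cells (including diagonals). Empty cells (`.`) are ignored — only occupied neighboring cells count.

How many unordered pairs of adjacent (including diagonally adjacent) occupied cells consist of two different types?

9

Scan each occupied cell's neighbors to the right and below (and the two forward diagonals) so each pair is counted once.
From row 1: 1 unlike of 7 pairs (running 1/7).
From row 2: 1 unlike of 1 pairs (running 2/8).
From row 3: 0 unlike of 2 pairs (running 2/10).
From row 4: 3 unlike of 8 pairs (running 5/18).
From row 5: 3 unlike of 7 pairs (running 8/25).
From row 6: 1 unlike of 3 pairs (running 9/28).
Total adjacent occupied pairs: 28; unlike-type pairs: 9.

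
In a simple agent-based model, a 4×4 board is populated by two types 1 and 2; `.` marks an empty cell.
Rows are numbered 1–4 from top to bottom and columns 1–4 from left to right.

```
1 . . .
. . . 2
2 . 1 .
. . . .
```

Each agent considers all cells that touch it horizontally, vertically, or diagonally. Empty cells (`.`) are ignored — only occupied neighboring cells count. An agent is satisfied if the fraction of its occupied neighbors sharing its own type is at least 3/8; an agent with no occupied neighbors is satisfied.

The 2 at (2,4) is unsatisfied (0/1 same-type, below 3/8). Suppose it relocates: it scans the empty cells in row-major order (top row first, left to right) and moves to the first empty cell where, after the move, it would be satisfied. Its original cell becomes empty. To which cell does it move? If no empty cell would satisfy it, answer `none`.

Vacating (2,4). Empty cells in order:
  (1,2): 0/1 same-type → still unsatisfied.
  (1,3): 0/0 same-type → satisfied — stop here.

(1,3)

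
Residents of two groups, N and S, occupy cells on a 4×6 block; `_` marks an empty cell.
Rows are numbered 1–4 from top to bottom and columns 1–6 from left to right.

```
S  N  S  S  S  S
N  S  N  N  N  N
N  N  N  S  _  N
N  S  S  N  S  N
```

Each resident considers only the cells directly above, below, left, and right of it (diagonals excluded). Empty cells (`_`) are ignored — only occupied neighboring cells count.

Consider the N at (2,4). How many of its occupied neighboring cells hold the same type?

Occupied neighbors of (2,4): (1,4)=S, (3,4)=S, (2,3)=N, (2,5)=N.
Same type (N): 2 of 4.

2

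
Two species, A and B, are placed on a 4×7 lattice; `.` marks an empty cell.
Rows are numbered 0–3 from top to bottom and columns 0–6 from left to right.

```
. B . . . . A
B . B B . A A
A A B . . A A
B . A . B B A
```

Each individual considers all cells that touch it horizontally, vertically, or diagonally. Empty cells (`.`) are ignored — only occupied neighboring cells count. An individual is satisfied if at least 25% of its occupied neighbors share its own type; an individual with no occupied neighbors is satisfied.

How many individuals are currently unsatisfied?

Row 0: (0,1)B 2/2 ✓ · (0,6)A 2/2 ✓
Row 1: (1,0)B 1/3 ✓ · (1,2)B 3/4 ✓ · (1,3)B 2/2 ✓ · (1,5)A 4/4 ✓ · (1,6)A 4/4 ✓
Row 2: (2,0)A 1/3 ✓ · (2,1)A 2/6 ✓ · (2,2)B 2/4 ✓ · (2,5)A 4/6 ✓ · (2,6)A 4/5 ✓
Row 3: (3,0)B 0/2 ✗ · (3,2)A 1/2 ✓ · (3,4)B 1/2 ✓ · (3,5)B 1/4 ✓ · (3,6)A 2/3 ✓
Unsatisfied: (3,0) — 1 in total.

1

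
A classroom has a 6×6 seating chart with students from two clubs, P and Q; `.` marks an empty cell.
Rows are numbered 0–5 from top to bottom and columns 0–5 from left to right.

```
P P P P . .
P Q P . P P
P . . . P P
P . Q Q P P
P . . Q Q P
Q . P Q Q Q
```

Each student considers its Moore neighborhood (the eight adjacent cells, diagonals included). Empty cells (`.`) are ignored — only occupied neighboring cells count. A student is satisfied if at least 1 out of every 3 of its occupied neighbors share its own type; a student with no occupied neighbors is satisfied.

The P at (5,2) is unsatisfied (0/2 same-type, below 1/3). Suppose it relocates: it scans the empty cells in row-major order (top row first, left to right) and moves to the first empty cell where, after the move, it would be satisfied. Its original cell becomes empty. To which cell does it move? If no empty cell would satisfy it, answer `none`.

Vacating (5,2). Empty cells in order:
  (0,4): 3/3 same-type → satisfied — stop here.

(0,4)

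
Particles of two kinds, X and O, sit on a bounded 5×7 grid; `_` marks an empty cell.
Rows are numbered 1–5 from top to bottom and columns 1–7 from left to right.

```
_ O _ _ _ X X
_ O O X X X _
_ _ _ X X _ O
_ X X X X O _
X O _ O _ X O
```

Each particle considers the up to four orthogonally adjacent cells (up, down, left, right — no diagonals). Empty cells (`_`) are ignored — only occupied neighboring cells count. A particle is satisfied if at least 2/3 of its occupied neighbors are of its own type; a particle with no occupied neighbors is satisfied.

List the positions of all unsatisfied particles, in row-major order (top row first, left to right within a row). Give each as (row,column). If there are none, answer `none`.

Row 1: (1,2)O 1/1 ok · (1,6)X 2/2 ok · (1,7)X 1/1 ok
Row 2: (2,2)O 2/2 ok · (2,3)O 1/2 unhappy · (2,4)X 2/3 ok · (2,5)X 3/3 ok · (2,6)X 2/2 ok
Row 3: (3,4)X 3/3 ok · (3,5)X 3/3 ok · (3,7)O 0/0 ok
Row 4: (4,2)X 1/2 unhappy · (4,3)X 2/2 ok · (4,4)X 3/4 ok · (4,5)X 2/3 ok · (4,6)O 0/2 unhappy
Row 5: (5,1)X 0/1 unhappy · (5,2)O 0/2 unhappy · (5,4)O 0/1 unhappy · (5,6)X 0/2 unhappy · (5,7)O 0/1 unhappy

(2,3), (4,2), (4,6), (5,1), (5,2), (5,4), (5,6), (5,7)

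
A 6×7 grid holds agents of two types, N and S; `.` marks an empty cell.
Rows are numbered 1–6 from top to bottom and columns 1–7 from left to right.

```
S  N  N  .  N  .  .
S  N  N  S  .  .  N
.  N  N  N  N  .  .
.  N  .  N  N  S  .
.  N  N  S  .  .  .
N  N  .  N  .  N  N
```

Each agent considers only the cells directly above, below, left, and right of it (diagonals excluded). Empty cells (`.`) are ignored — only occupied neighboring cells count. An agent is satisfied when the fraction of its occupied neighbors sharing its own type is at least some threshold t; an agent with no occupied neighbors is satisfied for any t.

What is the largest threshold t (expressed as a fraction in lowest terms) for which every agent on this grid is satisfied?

(1,1)S 1/2
(1,2)N 2/3
(1,3)N 2/2
(1,5)N — no occupied neighbors
(2,1)S 1/2
(2,2)N 3/4
(2,3)N 3/4
(2,4)S 0/2
(2,7)N — no occupied neighbors
(3,2)N 3/3
(3,3)N 3/3
(3,4)N 3/4
(3,5)N 2/2
(4,2)N 2/2
(4,4)N 2/3
(4,5)N 2/3
(4,6)S 0/1
(5,2)N 3/3
(5,3)N 1/2
(5,4)S 0/3
(6,1)N 1/1
(6,2)N 2/2
(6,4)N 0/1
(6,6)N 1/1
(6,7)N 1/1
The smallest same-type fraction is 0/2 at (2,4), which reduces to 0/1. Any threshold above that leaves this agent unsatisfied.

0/1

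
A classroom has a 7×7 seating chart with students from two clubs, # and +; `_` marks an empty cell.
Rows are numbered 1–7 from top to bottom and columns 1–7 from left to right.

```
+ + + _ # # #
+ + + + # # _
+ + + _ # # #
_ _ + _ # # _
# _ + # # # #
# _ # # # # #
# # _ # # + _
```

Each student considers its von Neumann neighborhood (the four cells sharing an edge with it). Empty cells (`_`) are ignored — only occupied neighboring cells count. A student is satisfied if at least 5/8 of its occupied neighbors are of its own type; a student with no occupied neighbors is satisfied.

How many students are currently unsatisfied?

4

(1,1)+ 2/2 ✓
(1,2)+ 3/3 ✓
(1,3)+ 2/2 ✓
(1,5)# 2/2 ✓
(1,6)# 3/3 ✓
(1,7)# 1/1 ✓
(2,1)+ 3/3 ✓
(2,2)+ 4/4 ✓
(2,3)+ 4/4 ✓
(2,4)+ 1/2 ✗
(2,5)# 3/4 ✓
(2,6)# 3/3 ✓
(3,1)+ 2/2 ✓
(3,2)+ 3/3 ✓
(3,3)+ 3/3 ✓
(3,5)# 3/3 ✓
(3,6)# 4/4 ✓
(3,7)# 1/1 ✓
(4,3)+ 2/2 ✓
(4,5)# 3/3 ✓
(4,6)# 3/3 ✓
(5,1)# 1/1 ✓
(5,3)+ 1/3 ✗
(5,4)# 2/3 ✓
(5,5)# 4/4 ✓
(5,6)# 4/4 ✓
(5,7)# 2/2 ✓
(6,1)# 2/2 ✓
(6,3)# 1/2 ✗
(6,4)# 4/4 ✓
(6,5)# 4/4 ✓
(6,6)# 3/4 ✓
(6,7)# 2/2 ✓
(7,1)# 2/2 ✓
(7,2)# 1/1 ✓
(7,4)# 2/2 ✓
(7,5)# 2/3 ✓
(7,6)+ 0/2 ✗
Unsatisfied: (2,4), (5,3), (6,3), (7,6) — 4 in total.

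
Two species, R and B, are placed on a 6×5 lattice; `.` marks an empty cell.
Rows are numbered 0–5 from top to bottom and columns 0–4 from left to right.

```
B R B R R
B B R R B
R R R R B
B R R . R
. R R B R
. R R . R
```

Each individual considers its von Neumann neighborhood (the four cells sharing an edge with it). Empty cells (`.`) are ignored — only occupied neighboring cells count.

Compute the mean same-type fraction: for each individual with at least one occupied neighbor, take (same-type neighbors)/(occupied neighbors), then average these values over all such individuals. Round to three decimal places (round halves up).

Row 0: (0,0)B 1/2 · (0,1)R 0/3 · (0,2)B 0/3 · (0,3)R 2/3 · (0,4)R 1/2
Row 1: (1,0)B 2/3 · (1,1)B 1/4 · (1,2)R 2/4 · (1,3)R 3/4 · (1,4)B 1/3
Row 2: (2,0)R 1/3 · (2,1)R 3/4 · (2,2)R 4/4 · (2,3)R 2/3 · (2,4)B 1/3
Row 3: (3,0)B 0/2 · (3,1)R 3/4 · (3,2)R 3/3 · (3,4)R 1/2
Row 4: (4,1)R 3/3 · (4,2)R 3/4 · (4,3)B 0/2 · (4,4)R 2/3
Row 5: (5,1)R 2/2 · (5,2)R 2/2 · (5,4)R 1/1
Sum over 26 individuals: 1/2 + 0/3 + 0/3 + 2/3 + 1/2 + 2/3 + 1/4 + 2/4 + 3/4 + 1/3 + 1/3 + 3/4 + 4/4 + 2/3 + 1/3 + 0/2 + 3/4 + 3/3 + 1/2 + 3/3 + 3/4 + 0/2 + 2/3 + 2/2 + 2/2 + 1/1 = 179/12; mean = 179/12 ÷ 26 = 179/312 = 0.573717… → 0.574.

0.574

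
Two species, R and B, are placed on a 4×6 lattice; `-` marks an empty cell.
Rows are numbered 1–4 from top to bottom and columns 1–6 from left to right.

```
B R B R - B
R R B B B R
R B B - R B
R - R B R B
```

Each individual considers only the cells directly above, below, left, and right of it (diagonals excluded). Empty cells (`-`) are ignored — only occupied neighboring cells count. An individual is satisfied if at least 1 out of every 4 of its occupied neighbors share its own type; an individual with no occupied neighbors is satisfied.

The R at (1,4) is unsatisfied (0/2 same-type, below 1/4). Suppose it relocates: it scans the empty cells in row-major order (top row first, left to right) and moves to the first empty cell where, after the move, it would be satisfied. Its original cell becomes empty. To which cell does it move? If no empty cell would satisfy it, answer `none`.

Vacating (1,4). Empty cells in order:
  (1,5): 0/2 same-type → still unsatisfied.
  (3,4): 1/4 same-type → satisfied — stop here.

(3,4)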